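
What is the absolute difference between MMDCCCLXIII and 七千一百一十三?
Convert MMDCCCLXIII (Roman numeral) → 1000 + 1000 + 500 + 100 + 100 + 100 + 50 + 10 + 1 + 1 + 1 = 2863 (decimal)
Convert 七千一百一十三 (Chinese numeral) → 7×1000 + 1×100 + 1×10 + 3 = 7113 (decimal)
Compute |2863 - 7113| = 4250
4250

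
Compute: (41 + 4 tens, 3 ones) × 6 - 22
Convert 4 tens, 3 ones (place-value notation) → 4×10 + 3 = 43 (decimal)
Expression in decimal: (41 + 43) × 6 - 22
Parentheses first: 41 + 43 = 84
Multiply: 84 × 6 = 504
Subtract: 504 - 22 = 482
482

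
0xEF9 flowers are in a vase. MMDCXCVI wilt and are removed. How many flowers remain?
Convert 0xEF9 (hexadecimal) → 14×256 + 15×16 + 9 = 3833 (decimal)
Convert MMDCXCVI (Roman numeral) → 1000 + 1000 + 500 + 100 + 90 + 5 + 1 = 2696 (decimal)
Compute 3833 - 2696 = 1137
1137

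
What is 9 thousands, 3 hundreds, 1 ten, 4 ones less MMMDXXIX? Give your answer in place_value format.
Convert 9 thousands, 3 hundreds, 1 ten, 4 ones (place-value notation) → 9×1000 + 3×100 + 1×10 + 4 = 9314 (decimal)
Convert MMMDXXIX (Roman numeral) → 1000 + 1000 + 1000 + 500 + 10 + 10 + 9 = 3529 (decimal)
Compute 9314 - 3529 = 5785
Convert 5785 (decimal) → 5785 = 5×1000 + 7×100 + 8×10 + 5 → 5 thousands, 7 hundreds, 8 tens, 5 ones (place-value notation)
5 thousands, 7 hundreds, 8 tens, 5 ones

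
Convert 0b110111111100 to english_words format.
Convert 0b110111111100 (binary) → 2048 + 1024 + 256 + 128 + 64 + 32 + 16 + 8 + 4 = 3580 (decimal)
Convert 3580 (decimal) → 3580 = 3×1000 + 5×100 + 80 → three thousand five hundred eighty (English words)
three thousand five hundred eighty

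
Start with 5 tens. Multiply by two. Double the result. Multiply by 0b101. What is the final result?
Convert 5 tens (place-value notation) → 5×10 = 50 (decimal)
Start: 50
Convert two (English words) → 2 (decimal)
50 × 2 = 100
100 × 2 = 200
Convert 0b101 (binary) → 4 + 1 = 5 (decimal)
200 × 5 = 1000
1000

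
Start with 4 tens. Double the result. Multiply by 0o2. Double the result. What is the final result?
Convert 4 tens (place-value notation) → 4×10 = 40 (decimal)
Start: 40
40 × 2 = 80
Convert 0o2 (octal) → 2 (decimal)
80 × 2 = 160
160 × 2 = 320
320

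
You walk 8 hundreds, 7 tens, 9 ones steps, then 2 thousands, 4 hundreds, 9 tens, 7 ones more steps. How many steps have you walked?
Convert 8 hundreds, 7 tens, 9 ones (place-value notation) → 8×100 + 7×10 + 9 = 879 (decimal)
Convert 2 thousands, 4 hundreds, 9 tens, 7 ones (place-value notation) → 2×1000 + 4×100 + 9×10 + 7 = 2497 (decimal)
Compute 879 + 2497 = 3376
3376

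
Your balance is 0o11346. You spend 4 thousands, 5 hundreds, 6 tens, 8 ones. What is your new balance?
Convert 0o11346 (octal) → 1×4096 + 1×512 + 3×64 + 4×8 + 6 = 4838 (decimal)
Convert 4 thousands, 5 hundreds, 6 tens, 8 ones (place-value notation) → 4×1000 + 5×100 + 6×10 + 8 = 4568 (decimal)
Compute 4838 - 4568 = 270
270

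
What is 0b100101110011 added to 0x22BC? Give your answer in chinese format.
Convert 0b100101110011 (binary) → 2048 + 256 + 64 + 32 + 16 + 2 + 1 = 2419 (decimal)
Convert 0x22BC (hexadecimal) → 2×4096 + 2×256 + 11×16 + 12 = 8892 (decimal)
Compute 2419 + 8892 = 11311
Convert 11311 (decimal) → 11311 = 1×10000 + 1×1000 + 3×100 + 1×10 + 1 → 一万一千三百一十一 (Chinese numeral)
一万一千三百一十一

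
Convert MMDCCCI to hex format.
Convert MMDCCCI (Roman numeral) → 1000 + 1000 + 500 + 100 + 100 + 100 + 1 = 2801 (decimal)
Convert 2801 (decimal) → 2801 = 10×256 + 15×16 + 1 → 0xAF1 (hexadecimal)
0xAF1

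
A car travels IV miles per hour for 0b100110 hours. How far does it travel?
Convert IV (Roman numeral) → 4 (decimal)
Convert 0b100110 (binary) → 32 + 4 + 2 = 38 (decimal)
Compute 4 × 38 = 152
152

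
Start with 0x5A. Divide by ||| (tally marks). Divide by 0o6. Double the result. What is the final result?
Convert 0x5A (hexadecimal) → 5×16 + 10 = 90 (decimal)
Start: 90
Convert ||| (tally marks) → 3 (decimal)
90 ÷ 3 = 30
Convert 0o6 (octal) → 6 (decimal)
30 ÷ 6 = 5
5 × 2 = 10
10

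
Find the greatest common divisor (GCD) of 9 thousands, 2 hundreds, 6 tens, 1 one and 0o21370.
Convert 9 thousands, 2 hundreds, 6 tens, 1 one (place-value notation) → 9×1000 + 2×100 + 6×10 + 1 = 9261 (decimal)
Convert 0o21370 (octal) → 2×4096 + 1×512 + 3×64 + 7×8 = 8952 (decimal)
Compute gcd(9261, 8952) = 3
3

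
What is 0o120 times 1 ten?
Convert 0o120 (octal) → 1×64 + 2×8 = 80 (decimal)
Convert 1 ten (place-value notation) → 1×10 = 10 (decimal)
Compute 80 × 10 = 800
800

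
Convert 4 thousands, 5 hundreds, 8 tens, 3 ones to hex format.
Convert 4 thousands, 5 hundreds, 8 tens, 3 ones (place-value notation) → 4×1000 + 5×100 + 8×10 + 3 = 4583 (decimal)
Convert 4583 (decimal) → 4583 = 1×4096 + 1×256 + 14×16 + 7 → 0x11E7 (hexadecimal)
0x11E7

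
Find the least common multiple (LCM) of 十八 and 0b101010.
Convert 十八 (Chinese numeral) → 1×10 + 8 = 18 (decimal)
Convert 0b101010 (binary) → 32 + 8 + 2 = 42 (decimal)
Compute lcm(18, 42) = 126
126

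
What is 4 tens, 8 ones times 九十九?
Convert 4 tens, 8 ones (place-value notation) → 4×10 + 8 = 48 (decimal)
Convert 九十九 (Chinese numeral) → 9×10 + 9 = 99 (decimal)
Compute 48 × 99 = 4752
4752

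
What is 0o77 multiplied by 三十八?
Convert 0o77 (octal) → 7×8 + 7 = 63 (decimal)
Convert 三十八 (Chinese numeral) → 3×10 + 8 = 38 (decimal)
Compute 63 × 38 = 2394
2394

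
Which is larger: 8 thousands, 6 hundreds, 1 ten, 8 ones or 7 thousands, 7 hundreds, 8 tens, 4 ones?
Convert 8 thousands, 6 hundreds, 1 ten, 8 ones (place-value notation) → 8×1000 + 6×100 + 1×10 + 8 = 8618 (decimal)
Convert 7 thousands, 7 hundreds, 8 tens, 4 ones (place-value notation) → 7×1000 + 7×100 + 8×10 + 4 = 7784 (decimal)
Compare 8618 vs 7784: larger = 8618
8618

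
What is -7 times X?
Convert X (Roman numeral) → 10 (decimal)
Compute -7 × 10 = -70
-70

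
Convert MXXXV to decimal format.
Convert MXXXV (Roman numeral) → 1000 + 10 + 10 + 10 + 5 = 1035 (decimal)
1035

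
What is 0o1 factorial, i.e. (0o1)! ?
Convert 0o1 (octal) → 1 (decimal)
Compute 1! = 1
1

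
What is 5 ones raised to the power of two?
Convert 5 ones (place-value notation) → 5 (decimal)
Convert two (English words) → 2 (decimal)
Compute 5 ^ 2 = 25
25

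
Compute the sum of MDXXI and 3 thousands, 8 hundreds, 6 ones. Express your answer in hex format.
Convert MDXXI (Roman numeral) → 1000 + 500 + 10 + 10 + 1 = 1521 (decimal)
Convert 3 thousands, 8 hundreds, 6 ones (place-value notation) → 3×1000 + 8×100 + 6 = 3806 (decimal)
Compute 1521 + 3806 = 5327
Convert 5327 (decimal) → 5327 = 1×4096 + 4×256 + 12×16 + 15 → 0x14CF (hexadecimal)
0x14CF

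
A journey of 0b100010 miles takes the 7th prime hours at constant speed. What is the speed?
Convert 0b100010 (binary) → 32 + 2 = 34 (decimal)
Convert the 7th prime (prime index) → 17 (decimal)
Compute 34 ÷ 17 = 2
2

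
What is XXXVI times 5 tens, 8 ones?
Convert XXXVI (Roman numeral) → 10 + 10 + 10 + 5 + 1 = 36 (decimal)
Convert 5 tens, 8 ones (place-value notation) → 5×10 + 8 = 58 (decimal)
Compute 36 × 58 = 2088
2088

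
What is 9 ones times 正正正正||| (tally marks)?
Convert 9 ones (place-value notation) → 9 (decimal)
Convert 正正正正||| (tally marks) → 5 + 5 + 5 + 5 + 3 = 23 (decimal)
Compute 9 × 23 = 207
207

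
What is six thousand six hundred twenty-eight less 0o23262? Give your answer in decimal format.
Convert six thousand six hundred twenty-eight (English words) → 6×1000 + 6×100 + 28 = 6628 (decimal)
Convert 0o23262 (octal) → 2×4096 + 3×512 + 2×64 + 6×8 + 2 = 9906 (decimal)
Compute 6628 - 9906 = -3278
-3278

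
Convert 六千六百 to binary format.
Convert 六千六百 (Chinese numeral) → 6×1000 + 6×100 = 6600 (decimal)
Convert 6600 (decimal) → 6600 = 4096 + 2048 + 256 + 128 + 64 + 8 → 0b1100111001000 (binary)
0b1100111001000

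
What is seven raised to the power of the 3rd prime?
Convert seven (English words) → 7 (decimal)
Convert the 3rd prime (prime index) → 5 (decimal)
Compute 7 ^ 5 = 16807
16807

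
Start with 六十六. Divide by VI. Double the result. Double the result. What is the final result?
Convert 六十六 (Chinese numeral) → 6×10 + 6 = 66 (decimal)
Start: 66
Convert VI (Roman numeral) → 5 + 1 = 6 (decimal)
66 ÷ 6 = 11
11 × 2 = 22
22 × 2 = 44
44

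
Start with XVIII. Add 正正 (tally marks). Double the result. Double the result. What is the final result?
Convert XVIII (Roman numeral) → 10 + 5 + 1 + 1 + 1 = 18 (decimal)
Start: 18
Convert 正正 (tally marks) → 5 + 5 = 10 (decimal)
18 + 10 = 28
28 × 2 = 56
56 × 2 = 112
112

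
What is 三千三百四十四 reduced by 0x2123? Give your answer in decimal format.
Convert 三千三百四十四 (Chinese numeral) → 3×1000 + 3×100 + 4×10 + 4 = 3344 (decimal)
Convert 0x2123 (hexadecimal) → 2×4096 + 1×256 + 2×16 + 3 = 8483 (decimal)
Compute 3344 - 8483 = -5139
-5139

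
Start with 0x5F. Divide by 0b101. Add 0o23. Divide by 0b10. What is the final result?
Convert 0x5F (hexadecimal) → 5×16 + 15 = 95 (decimal)
Start: 95
Convert 0b101 (binary) → 4 + 1 = 5 (decimal)
95 ÷ 5 = 19
Convert 0o23 (octal) → 2×8 + 3 = 19 (decimal)
19 + 19 = 38
Convert 0b10 (binary) → 2 (decimal)
38 ÷ 2 = 19
19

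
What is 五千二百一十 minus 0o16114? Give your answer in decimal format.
Convert 五千二百一十 (Chinese numeral) → 5×1000 + 2×100 + 1×10 = 5210 (decimal)
Convert 0o16114 (octal) → 1×4096 + 6×512 + 1×64 + 1×8 + 4 = 7244 (decimal)
Compute 5210 - 7244 = -2034
-2034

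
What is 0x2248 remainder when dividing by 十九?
Convert 0x2248 (hexadecimal) → 2×4096 + 2×256 + 4×16 + 8 = 8776 (decimal)
Convert 十九 (Chinese numeral) → 1×10 + 9 = 19 (decimal)
Compute 8776 mod 19 = 17
17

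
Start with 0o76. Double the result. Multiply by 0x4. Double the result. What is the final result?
Convert 0o76 (octal) → 7×8 + 6 = 62 (decimal)
Start: 62
62 × 2 = 124
Convert 0x4 (hexadecimal) → 4 (decimal)
124 × 4 = 496
496 × 2 = 992
992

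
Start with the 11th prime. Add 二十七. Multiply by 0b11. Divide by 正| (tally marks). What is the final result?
Convert the 11th prime (prime index) → 31 (decimal)
Start: 31
Convert 二十七 (Chinese numeral) → 2×10 + 7 = 27 (decimal)
31 + 27 = 58
Convert 0b11 (binary) → 2 + 1 = 3 (decimal)
58 × 3 = 174
Convert 正| (tally marks) → 5 + 1 = 6 (decimal)
174 ÷ 6 = 29
29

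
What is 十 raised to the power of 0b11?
Convert 十 (Chinese numeral) → 1×10 = 10 (decimal)
Convert 0b11 (binary) → 2 + 1 = 3 (decimal)
Compute 10 ^ 3 = 1000
1000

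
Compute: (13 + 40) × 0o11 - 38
Convert 0o11 (octal) → 1×8 + 1 = 9 (decimal)
Expression in decimal: (13 + 40) × 9 - 38
Parentheses first: 13 + 40 = 53
Multiply: 53 × 9 = 477
Subtract: 477 - 38 = 439
439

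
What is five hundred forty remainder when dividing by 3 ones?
Convert five hundred forty (English words) → 5×100 + 40 = 540 (decimal)
Convert 3 ones (place-value notation) → 3 (decimal)
Compute 540 mod 3 = 0
0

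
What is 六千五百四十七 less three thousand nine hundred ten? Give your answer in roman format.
Convert 六千五百四十七 (Chinese numeral) → 6×1000 + 5×100 + 4×10 + 7 = 6547 (decimal)
Convert three thousand nine hundred ten (English words) → 3×1000 + 9×100 + 10 = 3910 (decimal)
Compute 6547 - 3910 = 2637
Convert 2637 (decimal) → 2637 = 1000 + 1000 + 500 + 100 + 10 + 10 + 10 + 5 + 1 + 1 → MMDCXXXVII (Roman numeral)
MMDCXXXVII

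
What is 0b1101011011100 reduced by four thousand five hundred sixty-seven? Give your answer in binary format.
Convert 0b1101011011100 (binary) → 4096 + 2048 + 512 + 128 + 64 + 16 + 8 + 4 = 6876 (decimal)
Convert four thousand five hundred sixty-seven (English words) → 4×1000 + 5×100 + 67 = 4567 (decimal)
Compute 6876 - 4567 = 2309
Convert 2309 (decimal) → 2309 = 2048 + 256 + 4 + 1 → 0b100100000101 (binary)
0b100100000101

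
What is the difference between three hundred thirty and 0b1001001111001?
Convert three hundred thirty (English words) → 3×100 + 30 = 330 (decimal)
Convert 0b1001001111001 (binary) → 4096 + 512 + 64 + 32 + 16 + 8 + 1 = 4729 (decimal)
Difference: |330 - 4729| = 4399
4399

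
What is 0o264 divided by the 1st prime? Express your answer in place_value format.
Convert 0o264 (octal) → 2×64 + 6×8 + 4 = 180 (decimal)
Convert the 1st prime (prime index) → 2 (decimal)
Compute 180 ÷ 2 = 90
Convert 90 (decimal) → 90 = 9×10 → 9 tens (place-value notation)
9 tens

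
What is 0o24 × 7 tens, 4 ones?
Convert 0o24 (octal) → 2×8 + 4 = 20 (decimal)
Convert 7 tens, 4 ones (place-value notation) → 7×10 + 4 = 74 (decimal)
Compute 20 × 74 = 1480
1480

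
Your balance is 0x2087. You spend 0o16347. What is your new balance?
Convert 0x2087 (hexadecimal) → 2×4096 + 8×16 + 7 = 8327 (decimal)
Convert 0o16347 (octal) → 1×4096 + 6×512 + 3×64 + 4×8 + 7 = 7399 (decimal)
Compute 8327 - 7399 = 928
928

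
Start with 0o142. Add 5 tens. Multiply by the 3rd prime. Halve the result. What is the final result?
Convert 0o142 (octal) → 1×64 + 4×8 + 2 = 98 (decimal)
Start: 98
Convert 5 tens (place-value notation) → 5×10 = 50 (decimal)
98 + 50 = 148
Convert the 3rd prime (prime index) → 5 (decimal)
148 × 5 = 740
740 ÷ 2 = 370
370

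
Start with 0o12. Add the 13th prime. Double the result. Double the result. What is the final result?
Convert 0o12 (octal) → 1×8 + 2 = 10 (decimal)
Start: 10
Convert the 13th prime (prime index) → 41 (decimal)
10 + 41 = 51
51 × 2 = 102
102 × 2 = 204
204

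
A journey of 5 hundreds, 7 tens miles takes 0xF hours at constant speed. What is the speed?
Convert 5 hundreds, 7 tens (place-value notation) → 5×100 + 7×10 = 570 (decimal)
Convert 0xF (hexadecimal) → 15 (decimal)
Compute 570 ÷ 15 = 38
38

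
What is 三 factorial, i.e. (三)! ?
Convert 三 (Chinese numeral) → 3 (decimal)
Compute 3! = 6
6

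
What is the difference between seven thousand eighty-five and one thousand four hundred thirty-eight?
Convert seven thousand eighty-five (English words) → 7×1000 + 85 = 7085 (decimal)
Convert one thousand four hundred thirty-eight (English words) → 1×1000 + 4×100 + 38 = 1438 (decimal)
Difference: |7085 - 1438| = 5647
5647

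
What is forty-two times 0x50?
Convert forty-two (English words) → 42 (decimal)
Convert 0x50 (hexadecimal) → 5×16 = 80 (decimal)
Compute 42 × 80 = 3360
3360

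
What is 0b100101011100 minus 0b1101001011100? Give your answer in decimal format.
Convert 0b100101011100 (binary) → 2048 + 256 + 64 + 16 + 8 + 4 = 2396 (decimal)
Convert 0b1101001011100 (binary) → 4096 + 2048 + 512 + 64 + 16 + 8 + 4 = 6748 (decimal)
Compute 2396 - 6748 = -4352
-4352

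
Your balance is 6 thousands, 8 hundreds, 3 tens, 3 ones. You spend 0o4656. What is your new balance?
Convert 6 thousands, 8 hundreds, 3 tens, 3 ones (place-value notation) → 6×1000 + 8×100 + 3×10 + 3 = 6833 (decimal)
Convert 0o4656 (octal) → 4×512 + 6×64 + 5×8 + 6 = 2478 (decimal)
Compute 6833 - 2478 = 4355
4355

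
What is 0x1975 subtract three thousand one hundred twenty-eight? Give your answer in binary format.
Convert 0x1975 (hexadecimal) → 1×4096 + 9×256 + 7×16 + 5 = 6517 (decimal)
Convert three thousand one hundred twenty-eight (English words) → 3×1000 + 1×100 + 28 = 3128 (decimal)
Compute 6517 - 3128 = 3389
Convert 3389 (decimal) → 3389 = 2048 + 1024 + 256 + 32 + 16 + 8 + 4 + 1 → 0b110100111101 (binary)
0b110100111101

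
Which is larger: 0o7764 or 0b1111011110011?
Convert 0o7764 (octal) → 7×512 + 7×64 + 6×8 + 4 = 4084 (decimal)
Convert 0b1111011110011 (binary) → 4096 + 2048 + 1024 + 512 + 128 + 64 + 32 + 16 + 2 + 1 = 7923 (decimal)
Compare 4084 vs 7923: larger = 7923
7923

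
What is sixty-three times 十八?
Convert sixty-three (English words) → 63 (decimal)
Convert 十八 (Chinese numeral) → 1×10 + 8 = 18 (decimal)
Compute 63 × 18 = 1134
1134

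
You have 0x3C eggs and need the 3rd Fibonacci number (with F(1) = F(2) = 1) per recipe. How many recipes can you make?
Convert 0x3C (hexadecimal) → 3×16 + 12 = 60 (decimal)
Convert the 3rd Fibonacci number (with F(1) = F(2) = 1) (Fibonacci index) → 1, 1, 2 → 2 (decimal)
Compute 60 ÷ 2 = 30
30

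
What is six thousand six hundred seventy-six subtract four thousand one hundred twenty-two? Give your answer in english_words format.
Convert six thousand six hundred seventy-six (English words) → 6×1000 + 6×100 + 76 = 6676 (decimal)
Convert four thousand one hundred twenty-two (English words) → 4×1000 + 1×100 + 22 = 4122 (decimal)
Compute 6676 - 4122 = 2554
Convert 2554 (decimal) → 2554 = 2×1000 + 5×100 + 54 → two thousand five hundred fifty-four (English words)
two thousand five hundred fifty-four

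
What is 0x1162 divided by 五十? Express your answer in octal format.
Convert 0x1162 (hexadecimal) → 1×4096 + 1×256 + 6×16 + 2 = 4450 (decimal)
Convert 五十 (Chinese numeral) → 5×10 = 50 (decimal)
Compute 4450 ÷ 50 = 89
Convert 89 (decimal) → 89 = 1×64 + 3×8 + 1 → 0o131 (octal)
0o131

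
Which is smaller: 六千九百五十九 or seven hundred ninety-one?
Convert 六千九百五十九 (Chinese numeral) → 6×1000 + 9×100 + 5×10 + 9 = 6959 (decimal)
Convert seven hundred ninety-one (English words) → 7×100 + 91 = 791 (decimal)
Compare 6959 vs 791: smaller = 791
791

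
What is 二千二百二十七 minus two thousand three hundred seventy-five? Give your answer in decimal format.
Convert 二千二百二十七 (Chinese numeral) → 2×1000 + 2×100 + 2×10 + 7 = 2227 (decimal)
Convert two thousand three hundred seventy-five (English words) → 2×1000 + 3×100 + 75 = 2375 (decimal)
Compute 2227 - 2375 = -148
-148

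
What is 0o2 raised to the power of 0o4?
Convert 0o2 (octal) → 2 (decimal)
Convert 0o4 (octal) → 4 (decimal)
Compute 2 ^ 4 = 16
16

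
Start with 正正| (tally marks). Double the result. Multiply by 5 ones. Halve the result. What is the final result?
Convert 正正| (tally marks) → 5 + 5 + 1 = 11 (decimal)
Start: 11
11 × 2 = 22
Convert 5 ones (place-value notation) → 5 (decimal)
22 × 5 = 110
110 ÷ 2 = 55
55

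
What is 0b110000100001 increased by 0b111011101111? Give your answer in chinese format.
Convert 0b110000100001 (binary) → 2048 + 1024 + 32 + 1 = 3105 (decimal)
Convert 0b111011101111 (binary) → 2048 + 1024 + 512 + 128 + 64 + 32 + 8 + 4 + 2 + 1 = 3823 (decimal)
Compute 3105 + 3823 = 6928
Convert 6928 (decimal) → 6928 = 6×1000 + 9×100 + 2×10 + 8 → 六千九百二十八 (Chinese numeral)
六千九百二十八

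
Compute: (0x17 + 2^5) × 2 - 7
Convert 0x17 (hexadecimal) → 1×16 + 7 = 23 (decimal)
Convert 2^5 (power) → 32 (decimal)
Expression in decimal: (23 + 32) × 2 - 7
Parentheses first: 23 + 32 = 55
Multiply: 55 × 2 = 110
Subtract: 110 - 7 = 103
103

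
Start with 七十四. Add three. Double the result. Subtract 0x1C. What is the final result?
Convert 七十四 (Chinese numeral) → 7×10 + 4 = 74 (decimal)
Start: 74
Convert three (English words) → 3 (decimal)
74 + 3 = 77
77 × 2 = 154
Convert 0x1C (hexadecimal) → 1×16 + 12 = 28 (decimal)
154 - 28 = 126
126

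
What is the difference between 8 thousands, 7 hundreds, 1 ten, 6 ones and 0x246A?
Convert 8 thousands, 7 hundreds, 1 ten, 6 ones (place-value notation) → 8×1000 + 7×100 + 1×10 + 6 = 8716 (decimal)
Convert 0x246A (hexadecimal) → 2×4096 + 4×256 + 6×16 + 10 = 9322 (decimal)
Difference: |8716 - 9322| = 606
606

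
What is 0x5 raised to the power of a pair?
Convert 0x5 (hexadecimal) → 5 (decimal)
Convert a pair (colloquial) → 2 (decimal)
Compute 5 ^ 2 = 25
25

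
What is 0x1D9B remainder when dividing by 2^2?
Convert 0x1D9B (hexadecimal) → 1×4096 + 13×256 + 9×16 + 11 = 7579 (decimal)
Convert 2^2 (power) → 4 (decimal)
Compute 7579 mod 4 = 3
3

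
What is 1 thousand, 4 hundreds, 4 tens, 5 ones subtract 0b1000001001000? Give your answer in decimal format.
Convert 1 thousand, 4 hundreds, 4 tens, 5 ones (place-value notation) → 1×1000 + 4×100 + 4×10 + 5 = 1445 (decimal)
Convert 0b1000001001000 (binary) → 4096 + 64 + 8 = 4168 (decimal)
Compute 1445 - 4168 = -2723
-2723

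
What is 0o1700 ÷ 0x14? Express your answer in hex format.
Convert 0o1700 (octal) → 1×512 + 7×64 = 960 (decimal)
Convert 0x14 (hexadecimal) → 1×16 + 4 = 20 (decimal)
Compute 960 ÷ 20 = 48
Convert 48 (decimal) → 48 = 3×16 → 0x30 (hexadecimal)
0x30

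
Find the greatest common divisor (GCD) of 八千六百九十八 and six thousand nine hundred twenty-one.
Convert 八千六百九十八 (Chinese numeral) → 8×1000 + 6×100 + 9×10 + 8 = 8698 (decimal)
Convert six thousand nine hundred twenty-one (English words) → 6×1000 + 9×100 + 21 = 6921 (decimal)
Compute gcd(8698, 6921) = 1
1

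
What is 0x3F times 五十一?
Convert 0x3F (hexadecimal) → 3×16 + 15 = 63 (decimal)
Convert 五十一 (Chinese numeral) → 5×10 + 1 = 51 (decimal)
Compute 63 × 51 = 3213
3213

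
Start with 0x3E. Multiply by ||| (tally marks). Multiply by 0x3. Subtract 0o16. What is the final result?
Convert 0x3E (hexadecimal) → 3×16 + 14 = 62 (decimal)
Start: 62
Convert ||| (tally marks) → 3 (decimal)
62 × 3 = 186
Convert 0x3 (hexadecimal) → 3 (decimal)
186 × 3 = 558
Convert 0o16 (octal) → 1×8 + 6 = 14 (decimal)
558 - 14 = 544
544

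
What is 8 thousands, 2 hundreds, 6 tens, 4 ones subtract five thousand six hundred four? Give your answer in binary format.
Convert 8 thousands, 2 hundreds, 6 tens, 4 ones (place-value notation) → 8×1000 + 2×100 + 6×10 + 4 = 8264 (decimal)
Convert five thousand six hundred four (English words) → 5×1000 + 6×100 + 4 = 5604 (decimal)
Compute 8264 - 5604 = 2660
Convert 2660 (decimal) → 2660 = 2048 + 512 + 64 + 32 + 4 → 0b101001100100 (binary)
0b101001100100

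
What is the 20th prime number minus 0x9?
The 20th prime number = 71
Convert 0x9 (hexadecimal) → 9 (decimal)
Compute 71 - 9 = 62
62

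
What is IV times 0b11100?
Convert IV (Roman numeral) → 4 (decimal)
Convert 0b11100 (binary) → 16 + 8 + 4 = 28 (decimal)
Compute 4 × 28 = 112
112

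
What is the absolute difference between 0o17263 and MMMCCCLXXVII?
Convert 0o17263 (octal) → 1×4096 + 7×512 + 2×64 + 6×8 + 3 = 7859 (decimal)
Convert MMMCCCLXXVII (Roman numeral) → 1000 + 1000 + 1000 + 100 + 100 + 100 + 50 + 10 + 10 + 5 + 1 + 1 = 3377 (decimal)
Compute |7859 - 3377| = 4482
4482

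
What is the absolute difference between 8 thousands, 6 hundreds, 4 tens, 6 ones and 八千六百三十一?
Convert 8 thousands, 6 hundreds, 4 tens, 6 ones (place-value notation) → 8×1000 + 6×100 + 4×10 + 6 = 8646 (decimal)
Convert 八千六百三十一 (Chinese numeral) → 8×1000 + 6×100 + 3×10 + 1 = 8631 (decimal)
Compute |8646 - 8631| = 15
15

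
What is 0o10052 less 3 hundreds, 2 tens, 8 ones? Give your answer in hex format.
Convert 0o10052 (octal) → 1×4096 + 5×8 + 2 = 4138 (decimal)
Convert 3 hundreds, 2 tens, 8 ones (place-value notation) → 3×100 + 2×10 + 8 = 328 (decimal)
Compute 4138 - 328 = 3810
Convert 3810 (decimal) → 3810 = 14×256 + 14×16 + 2 → 0xEE2 (hexadecimal)
0xEE2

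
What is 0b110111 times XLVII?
Convert 0b110111 (binary) → 32 + 16 + 4 + 2 + 1 = 55 (decimal)
Convert XLVII (Roman numeral) → 40 + 5 + 1 + 1 = 47 (decimal)
Compute 55 × 47 = 2585
2585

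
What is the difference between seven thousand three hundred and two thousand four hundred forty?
Convert seven thousand three hundred (English words) → 7×1000 + 3×100 = 7300 (decimal)
Convert two thousand four hundred forty (English words) → 2×1000 + 4×100 + 40 = 2440 (decimal)
Difference: |7300 - 2440| = 4860
4860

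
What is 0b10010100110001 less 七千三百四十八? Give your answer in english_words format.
Convert 0b10010100110001 (binary) → 8192 + 1024 + 256 + 32 + 16 + 1 = 9521 (decimal)
Convert 七千三百四十八 (Chinese numeral) → 7×1000 + 3×100 + 4×10 + 8 = 7348 (decimal)
Compute 9521 - 7348 = 2173
Convert 2173 (decimal) → 2173 = 2×1000 + 1×100 + 73 → two thousand one hundred seventy-three (English words)
two thousand one hundred seventy-three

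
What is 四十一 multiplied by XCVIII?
Convert 四十一 (Chinese numeral) → 4×10 + 1 = 41 (decimal)
Convert XCVIII (Roman numeral) → 90 + 5 + 1 + 1 + 1 = 98 (decimal)
Compute 41 × 98 = 4018
4018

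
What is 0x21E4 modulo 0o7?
Convert 0x21E4 (hexadecimal) → 2×4096 + 1×256 + 14×16 + 4 = 8676 (decimal)
Convert 0o7 (octal) → 7 (decimal)
Compute 8676 mod 7 = 3
3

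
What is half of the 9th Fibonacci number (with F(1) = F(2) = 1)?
The 9th Fibonacci number (with F(1) = F(2) = 1): 1, 1, 2, 3, 5, 8, 13, 21, 34 → 34
Compute 34 ÷ 2 = 17
17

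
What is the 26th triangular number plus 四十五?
The 26th triangular number = 26×27/2 = 351
Convert 四十五 (Chinese numeral) → 4×10 + 5 = 45 (decimal)
Compute 351 + 45 = 396
396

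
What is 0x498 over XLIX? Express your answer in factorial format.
Convert 0x498 (hexadecimal) → 4×256 + 9×16 + 8 = 1176 (decimal)
Convert XLIX (Roman numeral) → 40 + 9 = 49 (decimal)
Compute 1176 ÷ 49 = 24
Convert 24 (decimal) → 4! (factorial)
4!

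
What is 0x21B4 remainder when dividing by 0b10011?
Convert 0x21B4 (hexadecimal) → 2×4096 + 1×256 + 11×16 + 4 = 8628 (decimal)
Convert 0b10011 (binary) → 16 + 2 + 1 = 19 (decimal)
Compute 8628 mod 19 = 2
2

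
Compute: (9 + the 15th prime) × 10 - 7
Convert the 15th prime (prime index) → 47 (decimal)
Expression in decimal: (9 + 47) × 10 - 7
Parentheses first: 9 + 47 = 56
Multiply: 56 × 10 = 560
Subtract: 560 - 7 = 553
553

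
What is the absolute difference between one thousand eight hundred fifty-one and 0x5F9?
Convert one thousand eight hundred fifty-one (English words) → 1×1000 + 8×100 + 51 = 1851 (decimal)
Convert 0x5F9 (hexadecimal) → 5×256 + 15×16 + 9 = 1529 (decimal)
Compute |1851 - 1529| = 322
322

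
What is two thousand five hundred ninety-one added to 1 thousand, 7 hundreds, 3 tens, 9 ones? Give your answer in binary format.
Convert two thousand five hundred ninety-one (English words) → 2×1000 + 5×100 + 91 = 2591 (decimal)
Convert 1 thousand, 7 hundreds, 3 tens, 9 ones (place-value notation) → 1×1000 + 7×100 + 3×10 + 9 = 1739 (decimal)
Compute 2591 + 1739 = 4330
Convert 4330 (decimal) → 4330 = 4096 + 128 + 64 + 32 + 8 + 2 → 0b1000011101010 (binary)
0b1000011101010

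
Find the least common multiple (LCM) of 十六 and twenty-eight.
Convert 十六 (Chinese numeral) → 1×10 + 6 = 16 (decimal)
Convert twenty-eight (English words) → 28 (decimal)
Compute lcm(16, 28) = 112
112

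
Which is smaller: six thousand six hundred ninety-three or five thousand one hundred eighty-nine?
Convert six thousand six hundred ninety-three (English words) → 6×1000 + 6×100 + 93 = 6693 (decimal)
Convert five thousand one hundred eighty-nine (English words) → 5×1000 + 1×100 + 89 = 5189 (decimal)
Compare 6693 vs 5189: smaller = 5189
5189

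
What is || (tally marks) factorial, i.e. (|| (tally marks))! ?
Convert || (tally marks) → 2 (decimal)
Compute 2! = 2
2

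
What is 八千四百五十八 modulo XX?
Convert 八千四百五十八 (Chinese numeral) → 8×1000 + 4×100 + 5×10 + 8 = 8458 (decimal)
Convert XX (Roman numeral) → 10 + 10 = 20 (decimal)
Compute 8458 mod 20 = 18
18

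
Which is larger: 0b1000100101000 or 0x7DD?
Convert 0b1000100101000 (binary) → 4096 + 256 + 32 + 8 = 4392 (decimal)
Convert 0x7DD (hexadecimal) → 7×256 + 13×16 + 13 = 2013 (decimal)
Compare 4392 vs 2013: larger = 4392
4392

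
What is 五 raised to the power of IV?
Convert 五 (Chinese numeral) → 5 (decimal)
Convert IV (Roman numeral) → 4 (decimal)
Compute 5 ^ 4 = 625
625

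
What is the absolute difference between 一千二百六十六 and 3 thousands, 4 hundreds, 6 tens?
Convert 一千二百六十六 (Chinese numeral) → 1×1000 + 2×100 + 6×10 + 6 = 1266 (decimal)
Convert 3 thousands, 4 hundreds, 6 tens (place-value notation) → 3×1000 + 4×100 + 6×10 = 3460 (decimal)
Compute |1266 - 3460| = 2194
2194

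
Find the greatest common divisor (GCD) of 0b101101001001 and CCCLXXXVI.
Convert 0b101101001001 (binary) → 2048 + 512 + 256 + 64 + 8 + 1 = 2889 (decimal)
Convert CCCLXXXVI (Roman numeral) → 100 + 100 + 100 + 50 + 10 + 10 + 10 + 5 + 1 = 386 (decimal)
Compute gcd(2889, 386) = 1
1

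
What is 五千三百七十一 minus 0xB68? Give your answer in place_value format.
Convert 五千三百七十一 (Chinese numeral) → 5×1000 + 3×100 + 7×10 + 1 = 5371 (decimal)
Convert 0xB68 (hexadecimal) → 11×256 + 6×16 + 8 = 2920 (decimal)
Compute 5371 - 2920 = 2451
Convert 2451 (decimal) → 2451 = 2×1000 + 4×100 + 5×10 + 1 → 2 thousands, 4 hundreds, 5 tens, 1 one (place-value notation)
2 thousands, 4 hundreds, 5 tens, 1 one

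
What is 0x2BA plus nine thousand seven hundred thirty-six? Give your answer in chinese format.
Convert 0x2BA (hexadecimal) → 2×256 + 11×16 + 10 = 698 (decimal)
Convert nine thousand seven hundred thirty-six (English words) → 9×1000 + 7×100 + 36 = 9736 (decimal)
Compute 698 + 9736 = 10434
Convert 10434 (decimal) → 10434 = 1×10000 + 4×100 + 3×10 + 4 → 一万零四百三十四 (Chinese numeral)
一万零四百三十四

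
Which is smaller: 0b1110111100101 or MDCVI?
Convert 0b1110111100101 (binary) → 4096 + 2048 + 1024 + 256 + 128 + 64 + 32 + 4 + 1 = 7653 (decimal)
Convert MDCVI (Roman numeral) → 1000 + 500 + 100 + 5 + 1 = 1606 (decimal)
Compare 7653 vs 1606: smaller = 1606
1606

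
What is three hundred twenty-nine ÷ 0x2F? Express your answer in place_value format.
Convert three hundred twenty-nine (English words) → 3×100 + 29 = 329 (decimal)
Convert 0x2F (hexadecimal) → 2×16 + 15 = 47 (decimal)
Compute 329 ÷ 47 = 7
Convert 7 (decimal) → 7 ones (place-value notation)
7 ones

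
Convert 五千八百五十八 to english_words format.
Convert 五千八百五十八 (Chinese numeral) → 5×1000 + 8×100 + 5×10 + 8 = 5858 (decimal)
Convert 5858 (decimal) → 5858 = 5×1000 + 8×100 + 58 → five thousand eight hundred fifty-eight (English words)
five thousand eight hundred fifty-eight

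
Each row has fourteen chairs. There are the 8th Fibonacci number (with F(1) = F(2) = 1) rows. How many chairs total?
Convert fourteen (English words) → 14 (decimal)
Convert the 8th Fibonacci number (with F(1) = F(2) = 1) (Fibonacci index) → 1, 1, 2, 3, 5, 8, 13, 21 → 21 (decimal)
Compute 14 × 21 = 294
294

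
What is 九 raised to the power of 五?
Convert 九 (Chinese numeral) → 9 (decimal)
Convert 五 (Chinese numeral) → 5 (decimal)
Compute 9 ^ 5 = 59049
59049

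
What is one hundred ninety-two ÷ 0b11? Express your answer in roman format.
Convert one hundred ninety-two (English words) → 1×100 + 92 = 192 (decimal)
Convert 0b11 (binary) → 2 + 1 = 3 (decimal)
Compute 192 ÷ 3 = 64
Convert 64 (decimal) → 64 = 50 + 10 + 4 → LXIV (Roman numeral)
LXIV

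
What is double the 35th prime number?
The 35th prime number = 149
Compute 149 × 2 = 298
298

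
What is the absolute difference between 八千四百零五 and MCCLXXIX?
Convert 八千四百零五 (Chinese numeral) → 8×1000 + 4×100 + 5 = 8405 (decimal)
Convert MCCLXXIX (Roman numeral) → 1000 + 100 + 100 + 50 + 10 + 10 + 9 = 1279 (decimal)
Compute |8405 - 1279| = 7126
7126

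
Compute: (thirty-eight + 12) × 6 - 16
Convert thirty-eight (English words) → 38 (decimal)
Expression in decimal: (38 + 12) × 6 - 16
Parentheses first: 38 + 12 = 50
Multiply: 50 × 6 = 300
Subtract: 300 - 16 = 284
284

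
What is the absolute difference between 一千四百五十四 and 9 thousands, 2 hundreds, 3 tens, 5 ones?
Convert 一千四百五十四 (Chinese numeral) → 1×1000 + 4×100 + 5×10 + 4 = 1454 (decimal)
Convert 9 thousands, 2 hundreds, 3 tens, 5 ones (place-value notation) → 9×1000 + 2×100 + 3×10 + 5 = 9235 (decimal)
Compute |1454 - 9235| = 7781
7781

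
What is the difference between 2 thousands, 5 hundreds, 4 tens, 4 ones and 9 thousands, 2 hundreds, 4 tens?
Convert 2 thousands, 5 hundreds, 4 tens, 4 ones (place-value notation) → 2×1000 + 5×100 + 4×10 + 4 = 2544 (decimal)
Convert 9 thousands, 2 hundreds, 4 tens (place-value notation) → 9×1000 + 2×100 + 4×10 = 9240 (decimal)
Difference: |2544 - 9240| = 6696
6696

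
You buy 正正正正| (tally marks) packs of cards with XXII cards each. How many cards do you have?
Convert XXII (Roman numeral) → 10 + 10 + 1 + 1 = 22 (decimal)
Convert 正正正正| (tally marks) → 5 + 5 + 5 + 5 + 1 = 21 (decimal)
Compute 22 × 21 = 462
462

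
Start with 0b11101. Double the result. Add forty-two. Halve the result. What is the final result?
Convert 0b11101 (binary) → 16 + 8 + 4 + 1 = 29 (decimal)
Start: 29
29 × 2 = 58
Convert forty-two (English words) → 42 (decimal)
58 + 42 = 100
100 ÷ 2 = 50
50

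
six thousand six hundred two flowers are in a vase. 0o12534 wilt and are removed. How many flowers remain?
Convert six thousand six hundred two (English words) → 6×1000 + 6×100 + 2 = 6602 (decimal)
Convert 0o12534 (octal) → 1×4096 + 2×512 + 5×64 + 3×8 + 4 = 5468 (decimal)
Compute 6602 - 5468 = 1134
1134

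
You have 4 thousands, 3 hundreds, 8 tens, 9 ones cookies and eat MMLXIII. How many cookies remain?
Convert 4 thousands, 3 hundreds, 8 tens, 9 ones (place-value notation) → 4×1000 + 3×100 + 8×10 + 9 = 4389 (decimal)
Convert MMLXIII (Roman numeral) → 1000 + 1000 + 50 + 10 + 1 + 1 + 1 = 2063 (decimal)
Compute 4389 - 2063 = 2326
2326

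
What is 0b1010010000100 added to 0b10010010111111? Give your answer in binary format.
Convert 0b1010010000100 (binary) → 4096 + 1024 + 128 + 4 = 5252 (decimal)
Convert 0b10010010111111 (binary) → 8192 + 1024 + 128 + 32 + 16 + 8 + 4 + 2 + 1 = 9407 (decimal)
Compute 5252 + 9407 = 14659
Convert 14659 (decimal) → 14659 = 8192 + 4096 + 2048 + 256 + 64 + 2 + 1 → 0b11100101000011 (binary)
0b11100101000011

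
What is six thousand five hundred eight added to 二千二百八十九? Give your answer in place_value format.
Convert six thousand five hundred eight (English words) → 6×1000 + 5×100 + 8 = 6508 (decimal)
Convert 二千二百八十九 (Chinese numeral) → 2×1000 + 2×100 + 8×10 + 9 = 2289 (decimal)
Compute 6508 + 2289 = 8797
Convert 8797 (decimal) → 8797 = 8×1000 + 7×100 + 9×10 + 7 → 8 thousands, 7 hundreds, 9 tens, 7 ones (place-value notation)
8 thousands, 7 hundreds, 9 tens, 7 ones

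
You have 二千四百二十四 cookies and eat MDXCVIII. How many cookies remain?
Convert 二千四百二十四 (Chinese numeral) → 2×1000 + 4×100 + 2×10 + 4 = 2424 (decimal)
Convert MDXCVIII (Roman numeral) → 1000 + 500 + 90 + 5 + 1 + 1 + 1 = 1598 (decimal)
Compute 2424 - 1598 = 826
826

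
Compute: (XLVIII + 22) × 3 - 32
Convert XLVIII (Roman numeral) → 40 + 5 + 1 + 1 + 1 = 48 (decimal)
Expression in decimal: (48 + 22) × 3 - 32
Parentheses first: 48 + 22 = 70
Multiply: 70 × 3 = 210
Subtract: 210 - 32 = 178
178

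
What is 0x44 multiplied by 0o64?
Convert 0x44 (hexadecimal) → 4×16 + 4 = 68 (decimal)
Convert 0o64 (octal) → 6×8 + 4 = 52 (decimal)
Compute 68 × 52 = 3536
3536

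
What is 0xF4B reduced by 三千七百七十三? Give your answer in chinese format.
Convert 0xF4B (hexadecimal) → 15×256 + 4×16 + 11 = 3915 (decimal)
Convert 三千七百七十三 (Chinese numeral) → 3×1000 + 7×100 + 7×10 + 3 = 3773 (decimal)
Compute 3915 - 3773 = 142
Convert 142 (decimal) → 142 = 1×100 + 4×10 + 2 → 一百四十二 (Chinese numeral)
一百四十二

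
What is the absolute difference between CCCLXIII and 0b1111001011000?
Convert CCCLXIII (Roman numeral) → 100 + 100 + 100 + 50 + 10 + 1 + 1 + 1 = 363 (decimal)
Convert 0b1111001011000 (binary) → 4096 + 2048 + 1024 + 512 + 64 + 16 + 8 = 7768 (decimal)
Compute |363 - 7768| = 7405
7405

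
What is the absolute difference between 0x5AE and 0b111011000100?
Convert 0x5AE (hexadecimal) → 5×256 + 10×16 + 14 = 1454 (decimal)
Convert 0b111011000100 (binary) → 2048 + 1024 + 512 + 128 + 64 + 4 = 3780 (decimal)
Compute |1454 - 3780| = 2326
2326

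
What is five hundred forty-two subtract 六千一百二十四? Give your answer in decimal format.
Convert five hundred forty-two (English words) → 5×100 + 42 = 542 (decimal)
Convert 六千一百二十四 (Chinese numeral) → 6×1000 + 1×100 + 2×10 + 4 = 6124 (decimal)
Compute 542 - 6124 = -5582
-5582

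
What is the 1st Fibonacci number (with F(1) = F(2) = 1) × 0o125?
Convert the 1st Fibonacci number (with F(1) = F(2) = 1) (Fibonacci index) → 1 (decimal)
Convert 0o125 (octal) → 1×64 + 2×8 + 5 = 85 (decimal)
Compute 1 × 85 = 85
85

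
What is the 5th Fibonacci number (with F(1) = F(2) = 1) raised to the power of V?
Convert the 5th Fibonacci number (with F(1) = F(2) = 1) (Fibonacci index) → 1, 1, 2, 3, 5 → 5 (decimal)
Convert V (Roman numeral) → 5 (decimal)
Compute 5 ^ 5 = 3125
3125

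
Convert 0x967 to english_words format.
Convert 0x967 (hexadecimal) → 9×256 + 6×16 + 7 = 2407 (decimal)
Convert 2407 (decimal) → 2407 = 2×1000 + 4×100 + 7 → two thousand four hundred seven (English words)
two thousand four hundred seven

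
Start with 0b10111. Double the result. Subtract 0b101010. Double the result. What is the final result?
Convert 0b10111 (binary) → 16 + 4 + 2 + 1 = 23 (decimal)
Start: 23
23 × 2 = 46
Convert 0b101010 (binary) → 32 + 8 + 2 = 42 (decimal)
46 - 42 = 4
4 × 2 = 8
8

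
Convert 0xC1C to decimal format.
Convert 0xC1C (hexadecimal) → 12×256 + 1×16 + 12 = 3100 (decimal)
3100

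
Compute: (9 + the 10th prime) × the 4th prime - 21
Convert the 10th prime (prime index) → 29 (decimal)
Convert the 4th prime (prime index) → 7 (decimal)
Expression in decimal: (9 + 29) × 7 - 21
Parentheses first: 9 + 29 = 38
Multiply: 38 × 7 = 266
Subtract: 266 - 21 = 245
245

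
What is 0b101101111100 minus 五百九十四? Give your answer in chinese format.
Convert 0b101101111100 (binary) → 2048 + 512 + 256 + 64 + 32 + 16 + 8 + 4 = 2940 (decimal)
Convert 五百九十四 (Chinese numeral) → 5×100 + 9×10 + 4 = 594 (decimal)
Compute 2940 - 594 = 2346
Convert 2346 (decimal) → 2346 = 2×1000 + 3×100 + 4×10 + 6 → 二千三百四十六 (Chinese numeral)
二千三百四十六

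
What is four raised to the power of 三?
Convert four (English words) → 4 (decimal)
Convert 三 (Chinese numeral) → 3 (decimal)
Compute 4 ^ 3 = 64
64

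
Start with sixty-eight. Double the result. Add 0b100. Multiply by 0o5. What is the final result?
Convert sixty-eight (English words) → 68 (decimal)
Start: 68
68 × 2 = 136
Convert 0b100 (binary) → 4 (decimal)
136 + 4 = 140
Convert 0o5 (octal) → 5 (decimal)
140 × 5 = 700
700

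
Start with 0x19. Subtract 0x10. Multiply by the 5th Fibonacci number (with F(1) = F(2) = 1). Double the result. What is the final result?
Convert 0x19 (hexadecimal) → 1×16 + 9 = 25 (decimal)
Start: 25
Convert 0x10 (hexadecimal) → 1×16 = 16 (decimal)
25 - 16 = 9
Convert the 5th Fibonacci number (with F(1) = F(2) = 1) (Fibonacci index) → 1, 1, 2, 3, 5 → 5 (decimal)
9 × 5 = 45
45 × 2 = 90
90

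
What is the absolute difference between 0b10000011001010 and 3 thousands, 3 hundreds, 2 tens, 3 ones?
Convert 0b10000011001010 (binary) → 8192 + 128 + 64 + 8 + 2 = 8394 (decimal)
Convert 3 thousands, 3 hundreds, 2 tens, 3 ones (place-value notation) → 3×1000 + 3×100 + 2×10 + 3 = 3323 (decimal)
Compute |8394 - 3323| = 5071
5071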